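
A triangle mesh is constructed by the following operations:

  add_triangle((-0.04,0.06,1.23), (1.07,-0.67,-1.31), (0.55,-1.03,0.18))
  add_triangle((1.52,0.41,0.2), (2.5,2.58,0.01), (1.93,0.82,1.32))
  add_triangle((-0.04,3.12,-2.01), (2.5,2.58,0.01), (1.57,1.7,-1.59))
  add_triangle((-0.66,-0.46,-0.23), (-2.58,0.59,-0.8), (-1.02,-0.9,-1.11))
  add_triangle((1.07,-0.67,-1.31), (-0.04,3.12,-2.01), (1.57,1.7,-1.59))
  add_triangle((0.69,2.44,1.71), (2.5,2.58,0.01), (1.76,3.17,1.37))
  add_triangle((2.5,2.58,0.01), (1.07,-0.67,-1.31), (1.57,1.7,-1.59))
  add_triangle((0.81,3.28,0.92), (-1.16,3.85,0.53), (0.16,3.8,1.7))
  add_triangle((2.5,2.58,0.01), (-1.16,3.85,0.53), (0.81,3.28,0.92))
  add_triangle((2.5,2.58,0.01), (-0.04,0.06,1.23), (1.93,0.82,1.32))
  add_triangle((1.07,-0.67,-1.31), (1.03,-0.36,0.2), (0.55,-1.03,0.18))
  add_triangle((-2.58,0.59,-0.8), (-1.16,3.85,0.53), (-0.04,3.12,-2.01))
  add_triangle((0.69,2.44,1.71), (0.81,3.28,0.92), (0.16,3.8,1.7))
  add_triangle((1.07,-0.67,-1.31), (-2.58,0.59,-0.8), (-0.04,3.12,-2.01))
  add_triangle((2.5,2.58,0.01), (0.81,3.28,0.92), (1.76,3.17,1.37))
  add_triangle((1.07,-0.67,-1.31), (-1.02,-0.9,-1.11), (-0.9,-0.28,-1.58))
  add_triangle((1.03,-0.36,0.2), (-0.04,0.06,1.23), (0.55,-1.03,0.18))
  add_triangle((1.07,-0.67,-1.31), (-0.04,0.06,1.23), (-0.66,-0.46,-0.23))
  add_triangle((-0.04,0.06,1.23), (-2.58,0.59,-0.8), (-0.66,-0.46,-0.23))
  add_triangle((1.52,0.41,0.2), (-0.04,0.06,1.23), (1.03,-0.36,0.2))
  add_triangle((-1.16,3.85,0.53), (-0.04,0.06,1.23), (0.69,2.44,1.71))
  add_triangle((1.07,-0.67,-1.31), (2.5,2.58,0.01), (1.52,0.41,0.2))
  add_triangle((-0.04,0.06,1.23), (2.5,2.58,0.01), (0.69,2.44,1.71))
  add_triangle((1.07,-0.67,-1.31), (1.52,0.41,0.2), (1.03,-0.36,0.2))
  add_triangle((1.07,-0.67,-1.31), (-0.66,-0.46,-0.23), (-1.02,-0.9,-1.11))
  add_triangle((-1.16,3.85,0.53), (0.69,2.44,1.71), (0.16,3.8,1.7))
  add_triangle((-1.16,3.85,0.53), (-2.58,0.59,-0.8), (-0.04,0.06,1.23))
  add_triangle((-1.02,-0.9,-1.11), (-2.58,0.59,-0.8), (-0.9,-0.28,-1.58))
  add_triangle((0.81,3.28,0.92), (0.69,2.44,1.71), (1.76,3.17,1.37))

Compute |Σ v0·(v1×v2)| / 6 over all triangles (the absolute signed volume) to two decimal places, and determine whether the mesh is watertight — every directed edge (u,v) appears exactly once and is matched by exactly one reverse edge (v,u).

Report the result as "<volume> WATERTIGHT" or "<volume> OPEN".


Per-triangle v0·(v1×v2)/6:
  t1: -0.1497
  t2: +0.5388
  t3: +2.0358
  t4: +0.1962
  t5: +1.1685
  t6: -0.0183
  t7: +1.2238
  t8: +0.9657
  t9: +1.3835
  t10: +0.6560
  t11: +0.2220
  t12: +4.2693
  t13: +0.4667
  t14: +2.5615
  t15: +0.8709
  t16: +0.3811
  t17: +0.1786
  t18: +0.1775
  t19: +0.3258
  t20: +0.2008
  t21: +1.1366
  t22: +0.7778
  t23: +0.8136
  t24: +0.2501
  t25: +0.0825
  t26: +0.0743
  t27: +1.8956
  t28: +0.4681
  t29: +0.5249
Σ = +23.6779 → |volume| = 23.68

Directed edges: 87 total; 9 unmatched, e.g. (1.93,0.82,1.32)→(1.52,0.41,0.2) → open.

23.68 OPEN


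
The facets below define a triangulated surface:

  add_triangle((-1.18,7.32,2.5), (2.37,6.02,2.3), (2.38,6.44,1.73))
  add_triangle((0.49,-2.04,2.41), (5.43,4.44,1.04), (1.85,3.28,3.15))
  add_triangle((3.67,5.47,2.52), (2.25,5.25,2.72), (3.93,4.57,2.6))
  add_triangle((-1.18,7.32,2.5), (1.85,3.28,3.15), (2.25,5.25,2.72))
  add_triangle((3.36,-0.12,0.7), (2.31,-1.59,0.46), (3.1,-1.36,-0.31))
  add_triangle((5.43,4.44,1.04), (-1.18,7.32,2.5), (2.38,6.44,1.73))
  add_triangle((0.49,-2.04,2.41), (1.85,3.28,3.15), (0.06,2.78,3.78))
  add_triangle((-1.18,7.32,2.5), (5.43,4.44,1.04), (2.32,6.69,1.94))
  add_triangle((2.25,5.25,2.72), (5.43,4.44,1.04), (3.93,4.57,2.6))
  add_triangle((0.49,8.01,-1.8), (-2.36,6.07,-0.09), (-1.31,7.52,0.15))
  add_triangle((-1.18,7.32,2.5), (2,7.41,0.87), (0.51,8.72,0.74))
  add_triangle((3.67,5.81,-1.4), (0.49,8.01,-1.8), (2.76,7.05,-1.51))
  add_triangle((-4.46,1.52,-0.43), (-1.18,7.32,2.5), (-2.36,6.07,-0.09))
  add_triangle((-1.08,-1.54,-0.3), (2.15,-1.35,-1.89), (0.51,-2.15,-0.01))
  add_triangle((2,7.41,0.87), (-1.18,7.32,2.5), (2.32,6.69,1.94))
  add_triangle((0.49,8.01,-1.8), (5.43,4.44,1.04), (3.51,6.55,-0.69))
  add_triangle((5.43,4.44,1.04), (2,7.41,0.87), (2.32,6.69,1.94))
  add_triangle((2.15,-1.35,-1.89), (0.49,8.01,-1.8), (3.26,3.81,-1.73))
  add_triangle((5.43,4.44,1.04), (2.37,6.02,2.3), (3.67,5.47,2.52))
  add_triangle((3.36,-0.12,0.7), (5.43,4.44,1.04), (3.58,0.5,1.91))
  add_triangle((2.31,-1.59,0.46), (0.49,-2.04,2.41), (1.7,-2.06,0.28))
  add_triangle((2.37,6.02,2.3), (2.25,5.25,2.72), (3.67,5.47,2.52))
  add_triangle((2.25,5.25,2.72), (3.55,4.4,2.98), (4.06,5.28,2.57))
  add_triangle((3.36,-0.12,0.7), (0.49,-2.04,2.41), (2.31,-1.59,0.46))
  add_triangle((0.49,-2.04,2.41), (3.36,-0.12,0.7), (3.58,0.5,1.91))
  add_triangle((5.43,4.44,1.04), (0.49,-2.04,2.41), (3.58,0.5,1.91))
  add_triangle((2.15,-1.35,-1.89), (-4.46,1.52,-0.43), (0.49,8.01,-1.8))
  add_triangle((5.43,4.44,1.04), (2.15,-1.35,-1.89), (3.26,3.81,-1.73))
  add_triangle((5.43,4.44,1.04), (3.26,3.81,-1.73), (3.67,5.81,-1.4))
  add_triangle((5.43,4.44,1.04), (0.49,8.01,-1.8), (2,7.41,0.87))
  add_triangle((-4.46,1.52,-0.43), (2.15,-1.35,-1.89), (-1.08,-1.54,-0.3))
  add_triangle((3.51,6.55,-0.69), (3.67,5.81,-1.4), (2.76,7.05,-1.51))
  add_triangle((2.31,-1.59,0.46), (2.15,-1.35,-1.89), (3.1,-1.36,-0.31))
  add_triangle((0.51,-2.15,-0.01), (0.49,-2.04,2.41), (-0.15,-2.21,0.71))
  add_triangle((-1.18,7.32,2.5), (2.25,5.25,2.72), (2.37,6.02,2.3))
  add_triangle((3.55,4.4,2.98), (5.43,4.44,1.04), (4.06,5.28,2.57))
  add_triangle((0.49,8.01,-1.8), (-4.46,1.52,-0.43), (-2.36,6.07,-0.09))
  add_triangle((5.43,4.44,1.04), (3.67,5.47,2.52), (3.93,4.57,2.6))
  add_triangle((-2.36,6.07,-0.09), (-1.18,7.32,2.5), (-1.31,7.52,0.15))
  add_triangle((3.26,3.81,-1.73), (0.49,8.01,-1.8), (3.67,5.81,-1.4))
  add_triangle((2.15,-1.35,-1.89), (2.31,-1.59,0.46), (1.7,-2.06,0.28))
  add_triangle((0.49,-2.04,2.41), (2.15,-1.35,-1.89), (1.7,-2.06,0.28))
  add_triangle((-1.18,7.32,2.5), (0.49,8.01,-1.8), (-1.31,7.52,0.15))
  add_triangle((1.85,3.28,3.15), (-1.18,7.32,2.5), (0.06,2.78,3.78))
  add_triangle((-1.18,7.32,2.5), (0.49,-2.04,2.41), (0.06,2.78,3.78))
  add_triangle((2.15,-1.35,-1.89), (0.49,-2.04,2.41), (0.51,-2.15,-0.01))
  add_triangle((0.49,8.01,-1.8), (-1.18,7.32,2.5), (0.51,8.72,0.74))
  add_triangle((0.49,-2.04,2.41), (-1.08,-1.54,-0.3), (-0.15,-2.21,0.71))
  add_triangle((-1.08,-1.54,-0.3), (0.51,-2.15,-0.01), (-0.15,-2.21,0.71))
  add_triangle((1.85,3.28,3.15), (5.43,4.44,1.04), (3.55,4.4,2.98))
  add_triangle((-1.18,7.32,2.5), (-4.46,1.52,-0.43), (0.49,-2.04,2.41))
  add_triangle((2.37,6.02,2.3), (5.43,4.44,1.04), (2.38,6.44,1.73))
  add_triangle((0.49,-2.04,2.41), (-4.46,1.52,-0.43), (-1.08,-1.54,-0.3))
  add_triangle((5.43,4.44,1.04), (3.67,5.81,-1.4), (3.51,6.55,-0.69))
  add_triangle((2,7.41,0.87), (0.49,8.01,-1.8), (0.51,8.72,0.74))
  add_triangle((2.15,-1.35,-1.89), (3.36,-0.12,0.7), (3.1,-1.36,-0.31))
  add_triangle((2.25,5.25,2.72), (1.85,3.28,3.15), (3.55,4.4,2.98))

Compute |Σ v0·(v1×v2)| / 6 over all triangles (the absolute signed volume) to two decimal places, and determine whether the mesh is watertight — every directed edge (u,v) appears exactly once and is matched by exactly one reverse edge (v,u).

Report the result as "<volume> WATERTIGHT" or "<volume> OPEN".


200.34 OPEN

Per-triangle v0·(v1×v2)/6:
  t1: +2.9306
  t2: +9.8795
  t3: +0.8111
  t4: +4.9774
  t5: +0.7920
  t6: -1.5332
  t7: +4.5975
  t8: +0.6103
  t9: -2.8910
  t10: +3.6983
  t11: +4.8413
  t12: +0.6221
  t13: +9.5235
  t14: +1.1676
  t15: +5.5417
  t16: +3.0740
  t17: +5.7042
  t18: +6.2589
  t19: +2.5877
  t20: +3.0531
  t21: +0.8306
  t22: +1.0077
  t23: +1.3424
  t24: +1.9724
  t25: +2.1300
  t26: +2.3836
  t27: +13.5954
  t28: +9.0061
  t29: +3.8076
  t30: +13.2507
  t31: +2.8848
  t32: +1.3418
  t33: +0.6442
  t34: +0.5861
  t35: +2.8560
  t36: +1.6516
  t37: +8.0664
  t38: +1.8971
  t39: +3.8179
  t40: +3.4852
  t41: +0.7971
  t42: +0.0911
  t43: +5.7962
  t44: +6.9561
  t45: +1.3695
  t46: +1.5905
  t47: +5.7367
  t48: +0.4465
  t49: +0.4438
  t50: +0.1094
  t51: +15.7890
  t52: +2.8009
  t53: +3.6239
  t54: +3.5402
  t55: +5.6535
  t56: +0.9541
  t57: +1.8402
Σ = +200.3427 → |volume| = 200.34

Directed edges: 171 total; 9 unmatched, e.g. (2.25,5.25,2.72)→(5.43,4.44,1.04) → open.


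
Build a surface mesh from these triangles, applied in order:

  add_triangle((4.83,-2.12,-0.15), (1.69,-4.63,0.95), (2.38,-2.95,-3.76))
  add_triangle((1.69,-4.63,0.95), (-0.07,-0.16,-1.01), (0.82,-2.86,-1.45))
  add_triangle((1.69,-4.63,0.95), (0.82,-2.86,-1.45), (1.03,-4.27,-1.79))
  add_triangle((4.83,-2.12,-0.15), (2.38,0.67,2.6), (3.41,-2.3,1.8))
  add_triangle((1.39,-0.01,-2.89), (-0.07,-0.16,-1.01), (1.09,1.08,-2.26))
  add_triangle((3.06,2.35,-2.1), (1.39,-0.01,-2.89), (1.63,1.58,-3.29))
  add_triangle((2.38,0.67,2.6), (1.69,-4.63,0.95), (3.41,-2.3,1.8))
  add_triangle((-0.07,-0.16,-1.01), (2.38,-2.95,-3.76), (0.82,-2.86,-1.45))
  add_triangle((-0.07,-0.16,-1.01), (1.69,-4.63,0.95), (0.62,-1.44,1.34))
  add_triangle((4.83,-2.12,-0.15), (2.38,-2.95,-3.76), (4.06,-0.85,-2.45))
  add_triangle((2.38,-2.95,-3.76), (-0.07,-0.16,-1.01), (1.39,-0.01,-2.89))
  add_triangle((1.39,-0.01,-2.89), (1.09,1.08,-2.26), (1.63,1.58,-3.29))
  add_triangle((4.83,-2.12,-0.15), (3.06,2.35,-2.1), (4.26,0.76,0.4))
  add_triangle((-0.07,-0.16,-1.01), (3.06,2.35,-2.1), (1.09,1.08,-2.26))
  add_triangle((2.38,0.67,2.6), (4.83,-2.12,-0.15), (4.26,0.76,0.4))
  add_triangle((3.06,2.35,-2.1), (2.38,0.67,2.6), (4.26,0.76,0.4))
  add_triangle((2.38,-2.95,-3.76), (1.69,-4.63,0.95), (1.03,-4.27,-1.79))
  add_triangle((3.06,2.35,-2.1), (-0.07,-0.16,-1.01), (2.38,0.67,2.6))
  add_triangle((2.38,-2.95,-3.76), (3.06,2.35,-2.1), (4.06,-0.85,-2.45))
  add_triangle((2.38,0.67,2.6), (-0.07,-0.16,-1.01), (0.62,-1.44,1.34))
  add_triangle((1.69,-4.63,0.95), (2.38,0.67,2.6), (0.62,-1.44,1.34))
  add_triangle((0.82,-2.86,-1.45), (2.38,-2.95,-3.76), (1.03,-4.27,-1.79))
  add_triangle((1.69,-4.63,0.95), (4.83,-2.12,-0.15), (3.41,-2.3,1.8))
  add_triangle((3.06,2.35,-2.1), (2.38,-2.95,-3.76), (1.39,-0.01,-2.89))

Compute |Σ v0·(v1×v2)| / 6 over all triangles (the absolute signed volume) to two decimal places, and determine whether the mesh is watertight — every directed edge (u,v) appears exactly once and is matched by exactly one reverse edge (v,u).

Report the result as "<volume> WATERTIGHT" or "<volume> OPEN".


62.59 OPEN

Per-triangle v0·(v1×v2)/6:
  t1: +13.0751
  t2: +0.0216
  t3: -0.3701
  t4: +4.3597
  t5: +0.2910
  t6: +1.5173
  t7: +2.7402
  t8: +0.8044
  t9: +0.0275
  t10: +6.3301
  t11: +0.8293
  t12: +0.0226
  t13: +5.8270
  t14: -0.2130
  t15: +4.9260
  t16: +3.4600
  t17: +4.4618
  t18: -0.8541
  t19: +5.1231
  t20: -0.6347
  t21: +1.9161
  t22: +0.0645
  t23: +5.3173
  t24: +3.5489
Σ = +62.5915 → |volume| = 62.59

Directed edges: 72 total; 6 unmatched, e.g. (1.63,1.58,-3.29)→(3.06,2.35,-2.1) → open.


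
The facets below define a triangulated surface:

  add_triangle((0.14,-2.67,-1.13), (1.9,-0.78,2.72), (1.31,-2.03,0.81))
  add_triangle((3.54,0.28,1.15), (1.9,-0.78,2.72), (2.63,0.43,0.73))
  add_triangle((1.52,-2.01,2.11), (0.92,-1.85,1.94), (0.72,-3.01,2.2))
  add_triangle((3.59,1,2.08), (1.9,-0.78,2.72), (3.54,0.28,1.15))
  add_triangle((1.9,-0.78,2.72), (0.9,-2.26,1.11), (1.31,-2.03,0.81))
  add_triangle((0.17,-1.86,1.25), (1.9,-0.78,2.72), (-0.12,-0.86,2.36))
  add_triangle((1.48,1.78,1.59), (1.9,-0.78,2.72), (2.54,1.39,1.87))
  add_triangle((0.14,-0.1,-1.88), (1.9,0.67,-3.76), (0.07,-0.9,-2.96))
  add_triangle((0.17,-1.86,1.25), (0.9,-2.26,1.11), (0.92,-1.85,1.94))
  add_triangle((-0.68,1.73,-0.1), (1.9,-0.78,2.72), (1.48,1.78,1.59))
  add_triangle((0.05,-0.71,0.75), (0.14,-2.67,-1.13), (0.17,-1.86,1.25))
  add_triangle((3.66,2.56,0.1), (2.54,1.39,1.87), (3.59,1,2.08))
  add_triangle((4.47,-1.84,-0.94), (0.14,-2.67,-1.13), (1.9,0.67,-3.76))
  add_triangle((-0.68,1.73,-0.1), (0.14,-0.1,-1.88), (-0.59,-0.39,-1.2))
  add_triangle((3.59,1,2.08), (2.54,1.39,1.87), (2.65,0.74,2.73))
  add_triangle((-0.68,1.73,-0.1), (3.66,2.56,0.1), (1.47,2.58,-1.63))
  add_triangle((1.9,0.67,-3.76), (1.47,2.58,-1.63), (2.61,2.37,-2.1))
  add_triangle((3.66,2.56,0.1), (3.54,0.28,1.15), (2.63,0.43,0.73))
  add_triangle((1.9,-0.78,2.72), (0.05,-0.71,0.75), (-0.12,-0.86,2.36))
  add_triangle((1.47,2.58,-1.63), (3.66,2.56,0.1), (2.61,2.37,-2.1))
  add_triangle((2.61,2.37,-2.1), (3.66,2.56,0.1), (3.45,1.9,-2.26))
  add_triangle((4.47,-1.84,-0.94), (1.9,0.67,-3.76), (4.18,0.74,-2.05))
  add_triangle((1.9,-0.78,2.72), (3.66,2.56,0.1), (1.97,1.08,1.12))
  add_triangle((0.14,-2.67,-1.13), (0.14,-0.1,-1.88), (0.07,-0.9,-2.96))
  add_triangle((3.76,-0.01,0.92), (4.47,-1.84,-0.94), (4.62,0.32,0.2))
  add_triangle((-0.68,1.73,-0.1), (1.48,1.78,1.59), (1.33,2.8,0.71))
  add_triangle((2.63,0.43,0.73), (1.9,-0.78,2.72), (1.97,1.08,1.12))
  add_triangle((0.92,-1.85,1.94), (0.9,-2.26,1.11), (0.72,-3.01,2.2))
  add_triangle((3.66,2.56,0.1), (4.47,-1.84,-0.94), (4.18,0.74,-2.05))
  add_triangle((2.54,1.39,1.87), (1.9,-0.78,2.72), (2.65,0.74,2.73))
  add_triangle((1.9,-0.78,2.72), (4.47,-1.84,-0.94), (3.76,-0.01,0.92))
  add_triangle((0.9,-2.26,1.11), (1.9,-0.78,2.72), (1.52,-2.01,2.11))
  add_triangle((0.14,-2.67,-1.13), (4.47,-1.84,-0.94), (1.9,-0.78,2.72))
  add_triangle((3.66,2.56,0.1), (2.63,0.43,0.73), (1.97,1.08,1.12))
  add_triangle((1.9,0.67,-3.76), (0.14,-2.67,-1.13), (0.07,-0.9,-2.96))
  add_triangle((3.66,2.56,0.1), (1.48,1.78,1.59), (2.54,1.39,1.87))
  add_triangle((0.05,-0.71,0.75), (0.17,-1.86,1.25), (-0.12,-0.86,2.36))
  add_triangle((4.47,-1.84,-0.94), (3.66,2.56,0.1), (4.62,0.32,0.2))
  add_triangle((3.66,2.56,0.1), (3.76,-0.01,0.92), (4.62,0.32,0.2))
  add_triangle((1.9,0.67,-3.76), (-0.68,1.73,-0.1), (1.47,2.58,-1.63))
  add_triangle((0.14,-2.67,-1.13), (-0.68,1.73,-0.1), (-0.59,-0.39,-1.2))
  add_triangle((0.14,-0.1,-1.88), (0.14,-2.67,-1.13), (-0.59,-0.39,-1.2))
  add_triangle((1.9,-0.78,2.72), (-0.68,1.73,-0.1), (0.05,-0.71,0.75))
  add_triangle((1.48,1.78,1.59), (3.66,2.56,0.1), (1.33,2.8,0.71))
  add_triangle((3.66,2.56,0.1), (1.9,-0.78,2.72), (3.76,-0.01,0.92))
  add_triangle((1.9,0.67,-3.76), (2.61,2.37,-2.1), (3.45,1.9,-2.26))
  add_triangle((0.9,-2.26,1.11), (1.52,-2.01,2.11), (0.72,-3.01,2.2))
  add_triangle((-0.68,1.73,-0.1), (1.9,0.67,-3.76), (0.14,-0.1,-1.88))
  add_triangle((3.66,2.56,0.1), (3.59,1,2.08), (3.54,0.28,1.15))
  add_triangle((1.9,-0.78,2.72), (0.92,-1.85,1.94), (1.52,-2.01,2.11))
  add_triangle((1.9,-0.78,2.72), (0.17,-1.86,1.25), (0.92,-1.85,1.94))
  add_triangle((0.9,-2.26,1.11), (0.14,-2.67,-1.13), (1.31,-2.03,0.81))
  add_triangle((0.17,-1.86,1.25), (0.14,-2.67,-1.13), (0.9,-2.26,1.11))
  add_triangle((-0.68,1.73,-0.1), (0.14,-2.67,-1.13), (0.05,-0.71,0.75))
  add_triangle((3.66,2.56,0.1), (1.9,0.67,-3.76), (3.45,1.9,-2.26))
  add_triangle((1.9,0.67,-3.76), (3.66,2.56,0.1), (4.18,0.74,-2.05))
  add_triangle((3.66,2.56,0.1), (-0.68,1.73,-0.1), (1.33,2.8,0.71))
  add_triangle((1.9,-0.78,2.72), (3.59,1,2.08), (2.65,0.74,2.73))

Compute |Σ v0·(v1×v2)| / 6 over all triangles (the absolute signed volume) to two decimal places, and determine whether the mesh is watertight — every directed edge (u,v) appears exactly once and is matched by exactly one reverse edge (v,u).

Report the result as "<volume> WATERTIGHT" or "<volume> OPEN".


68.33 WATERTIGHT

Per-triangle v0·(v1×v2)/6:
  t1: -0.2527
  t2: -0.2071
  t3: +0.1529
  t4: +1.3899
  t5: +0.5535
  t6: +1.1454
  t7: +0.9281
  t8: +0.3359
  t9: +0.2449
  t10: +0.9033
  t11: +0.0223
  t12: +1.1923
  t13: +7.7308
  t14: +0.4396
  t15: +0.4874
  t16: +2.1700
  t17: +1.4139
  t18: +0.0240
  t19: -0.3574
  t20: +1.5007
  t21: +1.4615
  t22: +4.8935
  t23: +0.8867
  t24: -0.1360
  t25: +1.4894
  t26: +0.6385
  t27: -1.0025
  t28: -0.2358
  t29: +5.1419
  t30: -0.2029
  t31: +3.5711
  t32: +0.0388
  t33: +6.0696
  t34: -0.7971
  t35: +2.1799
  t36: +1.1835
  t37: -0.0086
  t38: +2.1098
  t39: +1.3327
  t40: +1.7416
  t41: +0.0453
  t42: +0.5613
  t43: +0.5024
  t44: +1.4613
  t45: +3.2452
  t46: +1.4333
  t47: +0.3980
  t48: +1.0682
  t49: +1.6841
  t50: +0.3042
  t51: +0.1162
  t52: +0.5263
  t53: +0.6418
  t54: +0.2707
  t55: -0.2468
  t56: +4.2078
  t57: +0.9992
  t58: +0.9376
Σ = +68.3296 → |volume| = 68.33

Directed edges: 174 total, each appears once with its reverse present → watertight.


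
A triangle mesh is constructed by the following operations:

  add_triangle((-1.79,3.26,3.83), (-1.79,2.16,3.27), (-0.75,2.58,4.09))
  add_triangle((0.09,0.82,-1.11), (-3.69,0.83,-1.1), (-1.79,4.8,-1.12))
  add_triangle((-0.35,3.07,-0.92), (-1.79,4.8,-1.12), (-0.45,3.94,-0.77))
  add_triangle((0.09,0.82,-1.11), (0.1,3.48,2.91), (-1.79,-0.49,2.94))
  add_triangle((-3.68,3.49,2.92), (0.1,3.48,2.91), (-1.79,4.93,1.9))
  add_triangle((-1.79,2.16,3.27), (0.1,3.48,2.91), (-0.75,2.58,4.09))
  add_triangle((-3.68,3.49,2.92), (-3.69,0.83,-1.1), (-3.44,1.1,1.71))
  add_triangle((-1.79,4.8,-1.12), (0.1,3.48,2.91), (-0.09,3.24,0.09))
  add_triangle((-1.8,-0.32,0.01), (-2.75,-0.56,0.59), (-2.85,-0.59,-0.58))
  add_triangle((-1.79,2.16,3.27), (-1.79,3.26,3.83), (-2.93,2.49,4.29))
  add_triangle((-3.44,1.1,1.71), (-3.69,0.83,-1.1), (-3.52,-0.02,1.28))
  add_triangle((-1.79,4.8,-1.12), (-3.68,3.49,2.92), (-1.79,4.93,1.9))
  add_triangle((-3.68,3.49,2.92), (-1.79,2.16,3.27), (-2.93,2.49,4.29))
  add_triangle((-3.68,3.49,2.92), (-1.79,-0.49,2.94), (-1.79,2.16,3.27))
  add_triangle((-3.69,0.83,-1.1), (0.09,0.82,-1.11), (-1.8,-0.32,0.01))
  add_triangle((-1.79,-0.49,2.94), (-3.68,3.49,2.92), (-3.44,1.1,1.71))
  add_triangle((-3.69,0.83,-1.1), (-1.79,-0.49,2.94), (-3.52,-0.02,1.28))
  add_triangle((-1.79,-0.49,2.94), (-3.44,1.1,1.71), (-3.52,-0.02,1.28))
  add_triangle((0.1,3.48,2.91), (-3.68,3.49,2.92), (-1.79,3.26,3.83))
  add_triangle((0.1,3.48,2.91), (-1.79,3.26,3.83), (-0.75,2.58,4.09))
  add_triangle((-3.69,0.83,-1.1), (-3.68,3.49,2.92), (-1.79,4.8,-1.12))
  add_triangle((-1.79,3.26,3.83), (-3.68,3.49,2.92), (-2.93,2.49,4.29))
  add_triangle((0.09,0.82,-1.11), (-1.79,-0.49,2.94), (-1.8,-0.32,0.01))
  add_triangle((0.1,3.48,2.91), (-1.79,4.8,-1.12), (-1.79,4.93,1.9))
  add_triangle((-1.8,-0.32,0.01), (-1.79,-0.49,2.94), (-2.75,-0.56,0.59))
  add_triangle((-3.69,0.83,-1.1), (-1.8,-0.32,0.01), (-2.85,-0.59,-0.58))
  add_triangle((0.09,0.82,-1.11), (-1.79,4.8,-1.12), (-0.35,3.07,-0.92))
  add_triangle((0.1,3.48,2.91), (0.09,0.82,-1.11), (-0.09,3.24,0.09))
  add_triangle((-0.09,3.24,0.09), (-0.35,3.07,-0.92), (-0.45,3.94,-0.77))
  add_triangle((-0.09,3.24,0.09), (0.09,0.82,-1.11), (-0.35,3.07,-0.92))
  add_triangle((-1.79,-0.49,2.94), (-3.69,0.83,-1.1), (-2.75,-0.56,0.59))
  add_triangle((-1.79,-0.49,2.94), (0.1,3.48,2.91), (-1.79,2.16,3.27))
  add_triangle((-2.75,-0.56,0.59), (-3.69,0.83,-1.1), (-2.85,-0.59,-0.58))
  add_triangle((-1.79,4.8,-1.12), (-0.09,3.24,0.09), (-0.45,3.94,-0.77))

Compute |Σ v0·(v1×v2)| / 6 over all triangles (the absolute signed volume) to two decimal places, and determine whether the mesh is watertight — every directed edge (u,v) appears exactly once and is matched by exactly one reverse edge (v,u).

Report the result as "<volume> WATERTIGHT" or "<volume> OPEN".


Per-triangle v0·(v1×v2)/6:
  t1: +0.6127
  t2: +2.7714
  t3: +0.2610
  t4: -1.7205
  t5: +4.8748
  t6: -1.3763
  t7: +3.6728
  t8: +2.3837
  t9: -0.0271
  t10: +0.1740
  t11: +1.8330
  t12: +5.9491
  t13: -0.8849
  t14: +2.9127
  t15: +0.2244
  t16: +3.3835
  t17: -0.4554
  t18: +1.6327
  t19: +2.4187
  t20: +1.5837
  t21: +11.8237
  t22: +2.3098
  t23: -0.6496
  t24: +3.2665
  t25: -0.0329
  t26: -0.2936
  t27: +0.5197
  t28: +0.2916
  t29: +0.0592
  t30: +0.2232
  t31: +1.7438
  t32: +2.0905
  t33: +0.8719
  t34: +0.5563
Σ = +53.0041 → |volume| = 53.00

Directed edges: 102 total, each appears once with its reverse present → watertight.

53.00 WATERTIGHT


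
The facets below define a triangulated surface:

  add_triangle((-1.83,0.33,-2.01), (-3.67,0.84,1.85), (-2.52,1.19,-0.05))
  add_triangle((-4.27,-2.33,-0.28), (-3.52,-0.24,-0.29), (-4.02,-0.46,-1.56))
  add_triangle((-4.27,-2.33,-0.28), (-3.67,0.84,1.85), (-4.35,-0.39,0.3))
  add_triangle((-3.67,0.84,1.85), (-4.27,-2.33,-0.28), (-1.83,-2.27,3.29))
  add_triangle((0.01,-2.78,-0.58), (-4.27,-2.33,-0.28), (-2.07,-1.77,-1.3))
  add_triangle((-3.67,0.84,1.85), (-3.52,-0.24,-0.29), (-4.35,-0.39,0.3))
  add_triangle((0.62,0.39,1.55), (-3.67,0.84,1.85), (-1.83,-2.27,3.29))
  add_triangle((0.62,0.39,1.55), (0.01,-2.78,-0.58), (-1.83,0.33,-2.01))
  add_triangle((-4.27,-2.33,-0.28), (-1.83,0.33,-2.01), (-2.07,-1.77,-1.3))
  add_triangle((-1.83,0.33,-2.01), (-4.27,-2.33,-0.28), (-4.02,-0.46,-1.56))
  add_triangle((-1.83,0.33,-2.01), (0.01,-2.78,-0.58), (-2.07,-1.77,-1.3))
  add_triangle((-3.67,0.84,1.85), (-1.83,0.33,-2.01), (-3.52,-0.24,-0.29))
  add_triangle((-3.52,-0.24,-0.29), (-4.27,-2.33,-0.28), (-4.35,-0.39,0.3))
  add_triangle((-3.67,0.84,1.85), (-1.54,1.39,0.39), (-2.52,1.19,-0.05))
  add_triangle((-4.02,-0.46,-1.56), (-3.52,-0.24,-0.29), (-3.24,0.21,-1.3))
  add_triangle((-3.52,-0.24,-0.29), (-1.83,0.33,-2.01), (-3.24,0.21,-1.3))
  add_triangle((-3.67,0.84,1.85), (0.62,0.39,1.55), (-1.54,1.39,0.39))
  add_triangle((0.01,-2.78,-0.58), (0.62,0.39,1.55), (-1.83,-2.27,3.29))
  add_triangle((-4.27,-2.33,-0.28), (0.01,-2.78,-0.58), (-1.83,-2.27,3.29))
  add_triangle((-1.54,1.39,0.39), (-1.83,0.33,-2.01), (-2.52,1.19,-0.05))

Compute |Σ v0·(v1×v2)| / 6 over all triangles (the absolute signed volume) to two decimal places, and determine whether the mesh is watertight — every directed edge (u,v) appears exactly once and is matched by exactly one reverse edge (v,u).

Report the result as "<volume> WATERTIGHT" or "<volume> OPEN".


Per-triangle v0·(v1×v2)/6:
  t1: +1.1717
  t2: +1.4776
  t3: +1.7674
  t4: +8.7901
  t5: +2.0433
  t6: +0.5390
  t7: +3.8336
  t8: -0.6459
  t9: +1.9623
  t10: +1.1060
  t11: +1.2113
  t12: +1.7634
  t13: +0.7836
  t14: +0.6930
  t15: +0.4233
  t16: -0.1944
  t17: +1.3077
  t18: +2.3344
  t19: +7.2851
  t20: +0.4551
Σ = +38.1075 → |volume| = 38.11

Directed edges: 60 total; 6 unmatched, e.g. (-1.83,0.33,-2.01)→(0.62,0.39,1.55) → open.

38.11 OPEN


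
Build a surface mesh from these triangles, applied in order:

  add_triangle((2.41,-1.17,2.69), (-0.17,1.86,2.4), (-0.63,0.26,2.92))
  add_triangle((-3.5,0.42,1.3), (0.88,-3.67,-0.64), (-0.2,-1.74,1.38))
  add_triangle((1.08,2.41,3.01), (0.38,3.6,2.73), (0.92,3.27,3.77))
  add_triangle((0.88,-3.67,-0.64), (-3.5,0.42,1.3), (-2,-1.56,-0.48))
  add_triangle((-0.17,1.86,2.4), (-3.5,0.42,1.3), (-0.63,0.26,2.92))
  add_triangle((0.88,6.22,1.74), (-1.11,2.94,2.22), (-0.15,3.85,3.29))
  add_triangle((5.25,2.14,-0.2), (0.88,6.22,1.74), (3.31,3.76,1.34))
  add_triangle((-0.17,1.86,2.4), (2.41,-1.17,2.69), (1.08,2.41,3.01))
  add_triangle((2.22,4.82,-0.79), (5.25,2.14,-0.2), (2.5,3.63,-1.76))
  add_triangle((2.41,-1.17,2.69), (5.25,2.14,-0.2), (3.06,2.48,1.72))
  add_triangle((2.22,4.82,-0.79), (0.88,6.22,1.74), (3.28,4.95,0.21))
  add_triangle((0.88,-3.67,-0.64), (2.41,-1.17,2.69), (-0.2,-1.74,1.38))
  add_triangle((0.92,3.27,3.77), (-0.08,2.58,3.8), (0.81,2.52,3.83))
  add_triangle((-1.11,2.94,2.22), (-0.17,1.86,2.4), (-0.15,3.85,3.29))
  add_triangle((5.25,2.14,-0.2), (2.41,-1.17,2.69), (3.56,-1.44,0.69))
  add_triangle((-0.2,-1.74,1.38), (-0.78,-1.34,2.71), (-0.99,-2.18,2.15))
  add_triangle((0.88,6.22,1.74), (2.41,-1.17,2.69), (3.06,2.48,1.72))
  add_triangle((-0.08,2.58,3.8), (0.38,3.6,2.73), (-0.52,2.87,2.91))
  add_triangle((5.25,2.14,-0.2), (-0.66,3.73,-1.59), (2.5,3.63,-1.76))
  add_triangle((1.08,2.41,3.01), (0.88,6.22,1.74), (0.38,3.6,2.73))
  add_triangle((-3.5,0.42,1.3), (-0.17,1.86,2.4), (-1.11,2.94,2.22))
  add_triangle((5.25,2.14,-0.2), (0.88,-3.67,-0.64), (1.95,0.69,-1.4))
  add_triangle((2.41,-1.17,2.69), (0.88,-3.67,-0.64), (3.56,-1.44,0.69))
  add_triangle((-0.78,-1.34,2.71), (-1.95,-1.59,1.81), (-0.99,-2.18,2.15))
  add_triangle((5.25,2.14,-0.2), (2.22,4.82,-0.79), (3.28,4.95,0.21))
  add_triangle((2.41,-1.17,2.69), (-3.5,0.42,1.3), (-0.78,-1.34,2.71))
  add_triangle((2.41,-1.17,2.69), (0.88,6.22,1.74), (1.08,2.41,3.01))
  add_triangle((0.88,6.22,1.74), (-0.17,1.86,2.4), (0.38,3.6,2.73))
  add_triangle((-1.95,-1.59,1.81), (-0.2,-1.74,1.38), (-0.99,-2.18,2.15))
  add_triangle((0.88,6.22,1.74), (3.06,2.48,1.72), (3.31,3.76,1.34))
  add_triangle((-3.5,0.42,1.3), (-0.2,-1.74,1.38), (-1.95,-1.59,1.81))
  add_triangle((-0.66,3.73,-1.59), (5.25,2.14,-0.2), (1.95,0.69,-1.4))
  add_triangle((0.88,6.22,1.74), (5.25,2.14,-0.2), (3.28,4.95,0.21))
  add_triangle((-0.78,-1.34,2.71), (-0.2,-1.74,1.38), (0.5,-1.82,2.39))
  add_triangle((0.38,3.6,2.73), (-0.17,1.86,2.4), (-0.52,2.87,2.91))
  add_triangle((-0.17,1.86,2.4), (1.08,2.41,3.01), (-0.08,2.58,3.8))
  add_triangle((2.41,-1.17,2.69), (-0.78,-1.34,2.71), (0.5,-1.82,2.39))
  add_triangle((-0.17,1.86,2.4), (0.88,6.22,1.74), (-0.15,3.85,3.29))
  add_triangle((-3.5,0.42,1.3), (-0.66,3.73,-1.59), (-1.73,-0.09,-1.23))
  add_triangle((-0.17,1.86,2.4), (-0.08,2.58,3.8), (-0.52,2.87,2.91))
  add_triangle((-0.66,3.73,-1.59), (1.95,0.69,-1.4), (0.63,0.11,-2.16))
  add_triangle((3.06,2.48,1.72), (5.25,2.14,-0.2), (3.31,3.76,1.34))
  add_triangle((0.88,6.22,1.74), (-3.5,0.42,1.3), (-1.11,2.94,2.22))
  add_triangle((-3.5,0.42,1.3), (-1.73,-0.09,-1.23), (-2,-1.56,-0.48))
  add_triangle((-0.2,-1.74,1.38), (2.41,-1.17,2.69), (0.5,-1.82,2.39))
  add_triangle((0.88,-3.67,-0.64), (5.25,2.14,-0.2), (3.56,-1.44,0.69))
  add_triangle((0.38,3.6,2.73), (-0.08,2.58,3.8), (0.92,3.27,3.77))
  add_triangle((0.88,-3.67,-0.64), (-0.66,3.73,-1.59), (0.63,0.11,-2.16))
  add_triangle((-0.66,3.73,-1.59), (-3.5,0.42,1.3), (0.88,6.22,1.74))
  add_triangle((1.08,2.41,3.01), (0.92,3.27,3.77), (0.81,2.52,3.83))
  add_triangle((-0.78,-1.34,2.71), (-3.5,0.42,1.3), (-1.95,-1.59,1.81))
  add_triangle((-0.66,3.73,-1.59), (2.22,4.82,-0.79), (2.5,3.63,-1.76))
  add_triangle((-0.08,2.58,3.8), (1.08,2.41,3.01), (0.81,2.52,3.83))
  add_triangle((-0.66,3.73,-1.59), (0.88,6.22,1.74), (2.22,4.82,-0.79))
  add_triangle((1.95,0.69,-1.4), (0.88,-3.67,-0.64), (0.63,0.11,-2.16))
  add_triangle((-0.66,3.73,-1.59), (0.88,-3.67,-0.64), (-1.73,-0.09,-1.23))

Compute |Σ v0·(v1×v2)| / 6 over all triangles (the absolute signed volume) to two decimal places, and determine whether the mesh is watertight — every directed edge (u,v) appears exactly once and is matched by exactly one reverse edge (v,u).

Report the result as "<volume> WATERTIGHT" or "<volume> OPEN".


Per-triangle v0·(v1×v2)/6:
  t1: +2.6345
  t2: +3.0371
  t3: +0.2313
  t4: +2.2138
  t5: +2.6310
  t6: +2.4943
  t7: +3.7779
  t8: +1.7640
  t9: +4.0914
  t10: +6.4593
  t11: +3.8455
  t12: +3.2853
  t13: +0.4516
  t14: +0.5360
  t15: +5.4823
  t16: +0.2768
  t17: +5.7340
  t18: +0.7552
  t19: -2.1353
  t20: +1.6331
  t21: +1.8863
  t22: +4.6177
  t23: +4.4648
  t24: +0.6044
  t25: +3.3776
  t26: +1.7546
  t27: +3.9249
  t28: +0.5216
  t29: +0.0981
  t30: +2.1462
  t31: -0.2721
  t32: +4.7871
  t33: +3.8889
  t34: +0.5106
  t35: -0.3273
  t36: -0.1947
  t37: +1.0038
  t38: +0.3600
  t39: +4.3065
  t40: +0.0007
  t41: +2.2755
  t42: +2.2928
  t43: +3.2863
  t44: +1.7539
  t45: +0.3361
  t46: +4.4446
  t47: +0.9086
  t48: +0.5871
  t49: +11.1732
  t50: +0.1898
  t51: +1.6672
  t52: +2.8766
  t53: -0.2649
  t54: +6.8318
  t55: +2.2094
  t56: +2.5745
Σ = +129.8011 → |volume| = 129.80

Directed edges: 168 total; 6 unmatched, e.g. (-0.63,0.26,2.92)→(2.41,-1.17,2.69) → open.

129.80 OPEN


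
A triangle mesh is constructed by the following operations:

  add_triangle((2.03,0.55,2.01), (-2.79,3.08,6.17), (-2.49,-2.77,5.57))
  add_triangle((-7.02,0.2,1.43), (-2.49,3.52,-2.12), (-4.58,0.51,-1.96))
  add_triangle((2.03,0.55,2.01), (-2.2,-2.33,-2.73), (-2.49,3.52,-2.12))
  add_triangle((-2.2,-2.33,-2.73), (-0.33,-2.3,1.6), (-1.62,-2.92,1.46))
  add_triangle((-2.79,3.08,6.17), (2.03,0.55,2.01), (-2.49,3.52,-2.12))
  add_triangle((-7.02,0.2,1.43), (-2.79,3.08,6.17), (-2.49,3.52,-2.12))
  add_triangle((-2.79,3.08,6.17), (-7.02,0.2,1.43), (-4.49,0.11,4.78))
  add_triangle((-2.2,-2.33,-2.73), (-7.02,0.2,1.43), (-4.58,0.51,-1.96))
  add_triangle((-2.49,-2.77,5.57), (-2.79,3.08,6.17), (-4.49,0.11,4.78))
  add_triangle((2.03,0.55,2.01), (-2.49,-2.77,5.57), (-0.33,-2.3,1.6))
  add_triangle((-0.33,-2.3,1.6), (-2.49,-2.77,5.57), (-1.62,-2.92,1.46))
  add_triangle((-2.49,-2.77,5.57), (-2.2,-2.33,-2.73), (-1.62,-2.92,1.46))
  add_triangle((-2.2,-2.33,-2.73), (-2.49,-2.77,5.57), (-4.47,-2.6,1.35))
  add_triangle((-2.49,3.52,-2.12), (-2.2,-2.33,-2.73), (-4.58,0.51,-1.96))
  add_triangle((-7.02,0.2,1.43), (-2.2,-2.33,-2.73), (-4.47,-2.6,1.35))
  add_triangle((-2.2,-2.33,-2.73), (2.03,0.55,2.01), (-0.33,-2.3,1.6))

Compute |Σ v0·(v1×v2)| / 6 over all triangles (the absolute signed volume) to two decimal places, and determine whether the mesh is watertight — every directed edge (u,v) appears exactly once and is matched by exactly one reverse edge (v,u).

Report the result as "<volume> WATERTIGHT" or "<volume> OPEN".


Per-triangle v0·(v1×v2)/6:
  t1: +16.7611
  t2: +10.5077
  t3: +0.5803
  t4: +1.5946
  t5: +12.2285
  t6: +31.8281
  t7: +13.6872
  t8: +9.5099
  t9: +13.3579
  t10: +4.6439
  t11: +2.1355
  t12: +3.6548
  t13: +7.1125
  t14: +6.4996
  t15: +11.3717
  t16: +1.5429
Σ = +147.0162 → |volume| = 147.02

Directed edges: 48 total; 4 unmatched, e.g. (-7.02,0.2,1.43)→(-4.49,0.11,4.78) → open.

147.02 OPEN


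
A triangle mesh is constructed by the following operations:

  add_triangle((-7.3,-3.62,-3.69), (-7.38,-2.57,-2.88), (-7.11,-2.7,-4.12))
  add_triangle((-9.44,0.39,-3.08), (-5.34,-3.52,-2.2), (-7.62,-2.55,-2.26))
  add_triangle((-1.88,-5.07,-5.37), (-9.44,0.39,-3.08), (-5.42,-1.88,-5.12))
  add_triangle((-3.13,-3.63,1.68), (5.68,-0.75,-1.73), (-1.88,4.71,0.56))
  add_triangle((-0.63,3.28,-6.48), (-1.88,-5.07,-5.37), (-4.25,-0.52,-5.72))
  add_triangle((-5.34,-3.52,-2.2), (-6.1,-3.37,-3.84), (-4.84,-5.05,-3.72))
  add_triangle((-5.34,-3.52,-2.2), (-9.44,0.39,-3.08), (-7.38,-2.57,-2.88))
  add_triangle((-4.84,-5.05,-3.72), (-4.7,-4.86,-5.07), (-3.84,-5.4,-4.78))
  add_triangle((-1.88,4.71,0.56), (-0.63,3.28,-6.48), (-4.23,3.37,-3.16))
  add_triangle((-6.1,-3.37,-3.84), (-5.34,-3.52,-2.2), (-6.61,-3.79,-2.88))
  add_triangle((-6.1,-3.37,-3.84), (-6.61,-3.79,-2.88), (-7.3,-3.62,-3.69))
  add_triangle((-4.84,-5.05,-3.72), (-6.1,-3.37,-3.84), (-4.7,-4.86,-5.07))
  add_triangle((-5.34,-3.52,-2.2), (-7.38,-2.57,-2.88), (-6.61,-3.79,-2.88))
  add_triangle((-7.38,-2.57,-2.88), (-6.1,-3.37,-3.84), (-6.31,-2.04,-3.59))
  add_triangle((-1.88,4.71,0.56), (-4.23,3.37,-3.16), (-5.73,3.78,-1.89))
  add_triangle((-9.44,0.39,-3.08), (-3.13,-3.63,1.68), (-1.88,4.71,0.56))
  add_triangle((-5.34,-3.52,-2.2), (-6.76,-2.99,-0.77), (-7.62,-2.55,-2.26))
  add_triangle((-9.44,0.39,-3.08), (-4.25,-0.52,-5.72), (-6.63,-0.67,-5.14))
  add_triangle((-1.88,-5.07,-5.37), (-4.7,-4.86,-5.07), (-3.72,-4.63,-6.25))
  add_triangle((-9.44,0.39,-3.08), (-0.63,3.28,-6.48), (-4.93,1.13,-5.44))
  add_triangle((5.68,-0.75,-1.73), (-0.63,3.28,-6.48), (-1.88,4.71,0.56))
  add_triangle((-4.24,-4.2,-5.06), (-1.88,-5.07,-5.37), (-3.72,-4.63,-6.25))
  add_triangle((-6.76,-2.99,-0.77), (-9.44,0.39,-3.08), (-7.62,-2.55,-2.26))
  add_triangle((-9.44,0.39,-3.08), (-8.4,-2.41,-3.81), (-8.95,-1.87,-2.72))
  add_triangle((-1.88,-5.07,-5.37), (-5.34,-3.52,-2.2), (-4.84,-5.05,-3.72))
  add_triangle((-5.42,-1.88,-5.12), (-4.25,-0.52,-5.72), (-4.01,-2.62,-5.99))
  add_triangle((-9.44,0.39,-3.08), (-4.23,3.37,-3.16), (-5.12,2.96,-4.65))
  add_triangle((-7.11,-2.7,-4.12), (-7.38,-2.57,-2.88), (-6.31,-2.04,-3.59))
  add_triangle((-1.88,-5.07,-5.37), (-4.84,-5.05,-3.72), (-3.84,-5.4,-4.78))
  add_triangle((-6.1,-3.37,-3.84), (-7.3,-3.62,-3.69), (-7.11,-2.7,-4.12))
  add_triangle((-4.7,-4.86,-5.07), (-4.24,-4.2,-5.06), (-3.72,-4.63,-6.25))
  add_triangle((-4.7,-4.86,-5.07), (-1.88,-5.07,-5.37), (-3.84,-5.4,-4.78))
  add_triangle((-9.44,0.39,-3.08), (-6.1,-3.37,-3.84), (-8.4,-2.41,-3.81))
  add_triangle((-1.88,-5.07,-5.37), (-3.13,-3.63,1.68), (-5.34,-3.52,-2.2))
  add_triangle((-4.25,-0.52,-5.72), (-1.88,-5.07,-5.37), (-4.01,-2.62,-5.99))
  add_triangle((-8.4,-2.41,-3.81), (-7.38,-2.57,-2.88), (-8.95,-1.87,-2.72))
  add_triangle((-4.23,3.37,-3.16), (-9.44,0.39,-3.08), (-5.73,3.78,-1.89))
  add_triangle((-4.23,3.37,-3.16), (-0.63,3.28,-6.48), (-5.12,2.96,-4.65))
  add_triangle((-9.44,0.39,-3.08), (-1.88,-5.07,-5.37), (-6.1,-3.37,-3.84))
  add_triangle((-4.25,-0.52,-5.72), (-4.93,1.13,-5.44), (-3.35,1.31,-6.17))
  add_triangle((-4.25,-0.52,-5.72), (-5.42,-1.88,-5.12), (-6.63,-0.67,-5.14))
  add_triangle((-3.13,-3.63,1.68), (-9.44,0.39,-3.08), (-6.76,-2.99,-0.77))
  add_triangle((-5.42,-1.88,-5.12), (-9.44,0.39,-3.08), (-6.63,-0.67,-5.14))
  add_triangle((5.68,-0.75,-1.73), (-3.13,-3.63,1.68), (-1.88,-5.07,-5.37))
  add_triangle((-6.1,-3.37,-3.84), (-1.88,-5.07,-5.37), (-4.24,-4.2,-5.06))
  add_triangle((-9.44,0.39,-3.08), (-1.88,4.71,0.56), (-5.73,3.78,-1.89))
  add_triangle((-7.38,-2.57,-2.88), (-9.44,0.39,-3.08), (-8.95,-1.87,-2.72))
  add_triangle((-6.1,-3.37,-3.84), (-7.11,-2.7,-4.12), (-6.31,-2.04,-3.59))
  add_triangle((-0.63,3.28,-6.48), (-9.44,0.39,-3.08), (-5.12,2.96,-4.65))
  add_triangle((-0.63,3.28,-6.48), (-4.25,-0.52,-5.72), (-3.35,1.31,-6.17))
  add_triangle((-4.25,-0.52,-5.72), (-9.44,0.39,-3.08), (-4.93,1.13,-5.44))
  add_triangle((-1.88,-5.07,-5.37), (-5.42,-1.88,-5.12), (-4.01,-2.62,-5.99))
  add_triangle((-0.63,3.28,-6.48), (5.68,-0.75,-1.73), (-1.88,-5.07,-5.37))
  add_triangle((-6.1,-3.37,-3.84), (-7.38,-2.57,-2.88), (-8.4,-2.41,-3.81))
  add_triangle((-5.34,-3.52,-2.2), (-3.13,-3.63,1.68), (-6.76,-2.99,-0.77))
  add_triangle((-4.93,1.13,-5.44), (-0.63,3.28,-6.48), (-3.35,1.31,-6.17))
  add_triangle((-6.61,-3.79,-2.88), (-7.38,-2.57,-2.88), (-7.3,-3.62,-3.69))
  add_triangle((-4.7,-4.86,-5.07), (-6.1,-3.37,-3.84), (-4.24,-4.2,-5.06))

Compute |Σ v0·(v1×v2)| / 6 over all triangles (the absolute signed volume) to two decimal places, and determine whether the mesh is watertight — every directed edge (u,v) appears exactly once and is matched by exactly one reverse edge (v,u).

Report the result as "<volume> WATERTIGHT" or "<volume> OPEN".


Per-triangle v0·(v1×v2)/6:
  t1: +1.5518
  t2: +3.3942
  t3: +11.3995
  t4: +3.0211
  t5: +26.0613
  t6: +3.1960
  t7: +0.7082
  t8: +1.7031
  t9: +17.4564
  t10: +0.5789
  t11: +0.6651
  t12: +3.5512
  t13: +0.4012
  t14: -2.0103
  t15: +6.5009
  t16: +26.6273
  t17: +3.2875
  t18: +3.1776
  t19: +3.4273
  t20: +10.4711
  t21: +28.1426
  t22: -2.0162
  t23: +5.3072
  t24: +4.6363
  t25: -1.7211
  t26: +3.7912
  t27: +7.2818
  t28: +0.5711
  t29: +0.1734
  t30: +0.9810
  t31: +0.6214
  t32: +2.1802
  t33: +1.9300
  t34: +16.5322
  t35: +2.2501
  t36: +1.3054
  t37: +9.8195
  t38: +6.3570
  t39: +12.1251
  t40: +3.4956
  t41: +3.4784
  t42: +5.4032
  t43: +4.8764
  t44: +26.4047
  t45: -1.8928
  t46: +6.6905
  t47: -2.5689
  t48: +0.0459
  t49: +11.8786
  t50: +2.9109
  t51: +10.5086
  t52: +4.7973
  t53: +51.5745
  t54: +1.7400
  t55: +6.6843
  t56: +3.7957
  t57: +1.1414
  t58: +1.5145
Σ = +367.9167 → |volume| = 367.92

Directed edges: 174 total, each appears once with its reverse present → watertight.

367.92 WATERTIGHT


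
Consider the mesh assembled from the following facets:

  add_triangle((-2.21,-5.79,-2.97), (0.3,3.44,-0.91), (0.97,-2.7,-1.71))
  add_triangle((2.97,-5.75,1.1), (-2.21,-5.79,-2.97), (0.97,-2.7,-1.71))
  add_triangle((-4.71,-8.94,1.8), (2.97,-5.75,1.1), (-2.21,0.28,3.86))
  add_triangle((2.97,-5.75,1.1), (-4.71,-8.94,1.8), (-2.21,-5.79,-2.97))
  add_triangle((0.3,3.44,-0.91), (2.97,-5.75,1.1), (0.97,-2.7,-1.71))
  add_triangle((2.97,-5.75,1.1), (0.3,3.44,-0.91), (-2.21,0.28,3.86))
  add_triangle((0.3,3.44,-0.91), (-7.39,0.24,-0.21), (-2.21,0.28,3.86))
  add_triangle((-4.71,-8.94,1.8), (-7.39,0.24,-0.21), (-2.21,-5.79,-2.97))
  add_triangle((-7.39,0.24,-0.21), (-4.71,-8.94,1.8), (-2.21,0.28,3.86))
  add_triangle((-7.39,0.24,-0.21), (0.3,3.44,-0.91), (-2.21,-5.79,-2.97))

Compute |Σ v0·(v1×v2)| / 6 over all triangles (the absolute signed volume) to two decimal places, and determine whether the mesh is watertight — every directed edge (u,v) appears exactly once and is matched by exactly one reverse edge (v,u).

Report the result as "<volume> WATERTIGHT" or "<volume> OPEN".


225.28 WATERTIGHT

Per-triangle v0·(v1×v2)/6:
  t1: +5.4811
  t2: +9.4376
  t3: +34.8059
  t4: +36.8976
  t5: +4.5340
  t6: +7.2906
  t7: +16.9033
  t8: +46.5210
  t9: +44.4294
  t10: +18.9840
Σ = +225.2845 → |volume| = 225.28

Directed edges: 30 total, each appears once with its reverse present → watertight.


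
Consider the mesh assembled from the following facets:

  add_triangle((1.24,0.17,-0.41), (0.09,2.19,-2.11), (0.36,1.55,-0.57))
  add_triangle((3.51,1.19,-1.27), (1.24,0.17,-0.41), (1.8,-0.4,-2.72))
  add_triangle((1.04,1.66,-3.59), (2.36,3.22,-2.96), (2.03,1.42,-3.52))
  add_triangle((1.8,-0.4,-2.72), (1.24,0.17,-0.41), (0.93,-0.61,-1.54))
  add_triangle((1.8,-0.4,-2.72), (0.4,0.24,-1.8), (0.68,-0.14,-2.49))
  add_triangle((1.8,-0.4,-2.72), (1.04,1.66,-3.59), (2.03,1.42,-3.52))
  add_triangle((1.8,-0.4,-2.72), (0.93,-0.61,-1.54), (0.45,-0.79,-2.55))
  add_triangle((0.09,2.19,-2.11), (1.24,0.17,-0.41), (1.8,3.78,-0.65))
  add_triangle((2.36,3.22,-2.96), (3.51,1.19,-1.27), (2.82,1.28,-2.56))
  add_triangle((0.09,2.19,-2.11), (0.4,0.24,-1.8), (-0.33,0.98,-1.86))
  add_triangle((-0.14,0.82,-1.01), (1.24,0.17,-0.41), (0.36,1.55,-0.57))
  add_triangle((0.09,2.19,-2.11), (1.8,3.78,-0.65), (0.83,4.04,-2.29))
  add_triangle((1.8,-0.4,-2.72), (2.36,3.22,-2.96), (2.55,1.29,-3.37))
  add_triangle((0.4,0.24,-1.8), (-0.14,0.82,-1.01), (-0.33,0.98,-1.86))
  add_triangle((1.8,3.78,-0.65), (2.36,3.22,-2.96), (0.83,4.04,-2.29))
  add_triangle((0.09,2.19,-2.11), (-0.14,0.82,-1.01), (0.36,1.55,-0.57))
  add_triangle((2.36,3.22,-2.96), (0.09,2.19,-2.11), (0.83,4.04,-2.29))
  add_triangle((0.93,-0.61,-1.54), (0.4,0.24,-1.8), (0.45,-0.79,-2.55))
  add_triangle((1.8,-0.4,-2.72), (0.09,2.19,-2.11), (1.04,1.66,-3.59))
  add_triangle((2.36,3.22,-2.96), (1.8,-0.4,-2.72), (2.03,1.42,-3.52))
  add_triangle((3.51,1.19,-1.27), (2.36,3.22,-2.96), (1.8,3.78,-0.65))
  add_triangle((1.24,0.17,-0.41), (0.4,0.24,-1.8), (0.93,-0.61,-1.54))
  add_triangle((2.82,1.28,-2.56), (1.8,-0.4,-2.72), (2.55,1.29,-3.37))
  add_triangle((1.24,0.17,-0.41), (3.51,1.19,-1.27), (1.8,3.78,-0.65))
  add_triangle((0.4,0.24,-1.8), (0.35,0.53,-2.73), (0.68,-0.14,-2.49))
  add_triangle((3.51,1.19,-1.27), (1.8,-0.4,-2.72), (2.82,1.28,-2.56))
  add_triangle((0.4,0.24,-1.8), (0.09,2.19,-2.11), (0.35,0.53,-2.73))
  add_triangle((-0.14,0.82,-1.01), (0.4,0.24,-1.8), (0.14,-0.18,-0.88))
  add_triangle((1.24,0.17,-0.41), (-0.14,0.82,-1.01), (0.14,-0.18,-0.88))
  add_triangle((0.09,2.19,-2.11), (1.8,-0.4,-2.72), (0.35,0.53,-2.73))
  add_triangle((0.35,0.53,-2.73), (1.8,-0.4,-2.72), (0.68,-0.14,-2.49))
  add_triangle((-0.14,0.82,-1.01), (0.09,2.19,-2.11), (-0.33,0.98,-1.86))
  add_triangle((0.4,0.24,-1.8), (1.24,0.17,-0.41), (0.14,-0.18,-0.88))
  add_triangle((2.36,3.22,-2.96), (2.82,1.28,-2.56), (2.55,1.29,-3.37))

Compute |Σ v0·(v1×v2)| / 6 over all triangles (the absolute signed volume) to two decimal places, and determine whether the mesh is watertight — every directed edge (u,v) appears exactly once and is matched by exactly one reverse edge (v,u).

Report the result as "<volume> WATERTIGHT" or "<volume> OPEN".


Per-triangle v0·(v1×v2)/6:
  t1: +0.4422
  t2: +0.3259
  t3: +1.3057
  t4: +0.1591
  t5: -0.1403
  t6: +0.8763
  t7: +0.1984
  t8: -1.4943
  t9: +1.7805
  t10: +0.3424
  t11: -0.2494
  t12: -0.2368
  t13: +0.2053
  t14: -0.0728
  t15: +2.4890
  t16: +0.0348
  t17: +1.2684
  t18: -0.2278
  t19: -0.2183
  t20: +0.8485
  t21: +3.9072
  t22: -0.3014
  t23: +0.6712
  t24: +0.0719
  t25: -0.0300
  t26: +1.3020
  t27: -0.1281
  t28: +0.0439
  t29: -0.1881
  t30: +1.0994
  t31: +0.2593
  t32: +0.0283
  t33: +0.1006
  t34: +1.0147
Σ = +15.4876 → |volume| = 15.49

Directed edges: 102 total; 6 unmatched, e.g. (1.04,1.66,-3.59)→(2.36,3.22,-2.96) → open.

15.49 OPEN


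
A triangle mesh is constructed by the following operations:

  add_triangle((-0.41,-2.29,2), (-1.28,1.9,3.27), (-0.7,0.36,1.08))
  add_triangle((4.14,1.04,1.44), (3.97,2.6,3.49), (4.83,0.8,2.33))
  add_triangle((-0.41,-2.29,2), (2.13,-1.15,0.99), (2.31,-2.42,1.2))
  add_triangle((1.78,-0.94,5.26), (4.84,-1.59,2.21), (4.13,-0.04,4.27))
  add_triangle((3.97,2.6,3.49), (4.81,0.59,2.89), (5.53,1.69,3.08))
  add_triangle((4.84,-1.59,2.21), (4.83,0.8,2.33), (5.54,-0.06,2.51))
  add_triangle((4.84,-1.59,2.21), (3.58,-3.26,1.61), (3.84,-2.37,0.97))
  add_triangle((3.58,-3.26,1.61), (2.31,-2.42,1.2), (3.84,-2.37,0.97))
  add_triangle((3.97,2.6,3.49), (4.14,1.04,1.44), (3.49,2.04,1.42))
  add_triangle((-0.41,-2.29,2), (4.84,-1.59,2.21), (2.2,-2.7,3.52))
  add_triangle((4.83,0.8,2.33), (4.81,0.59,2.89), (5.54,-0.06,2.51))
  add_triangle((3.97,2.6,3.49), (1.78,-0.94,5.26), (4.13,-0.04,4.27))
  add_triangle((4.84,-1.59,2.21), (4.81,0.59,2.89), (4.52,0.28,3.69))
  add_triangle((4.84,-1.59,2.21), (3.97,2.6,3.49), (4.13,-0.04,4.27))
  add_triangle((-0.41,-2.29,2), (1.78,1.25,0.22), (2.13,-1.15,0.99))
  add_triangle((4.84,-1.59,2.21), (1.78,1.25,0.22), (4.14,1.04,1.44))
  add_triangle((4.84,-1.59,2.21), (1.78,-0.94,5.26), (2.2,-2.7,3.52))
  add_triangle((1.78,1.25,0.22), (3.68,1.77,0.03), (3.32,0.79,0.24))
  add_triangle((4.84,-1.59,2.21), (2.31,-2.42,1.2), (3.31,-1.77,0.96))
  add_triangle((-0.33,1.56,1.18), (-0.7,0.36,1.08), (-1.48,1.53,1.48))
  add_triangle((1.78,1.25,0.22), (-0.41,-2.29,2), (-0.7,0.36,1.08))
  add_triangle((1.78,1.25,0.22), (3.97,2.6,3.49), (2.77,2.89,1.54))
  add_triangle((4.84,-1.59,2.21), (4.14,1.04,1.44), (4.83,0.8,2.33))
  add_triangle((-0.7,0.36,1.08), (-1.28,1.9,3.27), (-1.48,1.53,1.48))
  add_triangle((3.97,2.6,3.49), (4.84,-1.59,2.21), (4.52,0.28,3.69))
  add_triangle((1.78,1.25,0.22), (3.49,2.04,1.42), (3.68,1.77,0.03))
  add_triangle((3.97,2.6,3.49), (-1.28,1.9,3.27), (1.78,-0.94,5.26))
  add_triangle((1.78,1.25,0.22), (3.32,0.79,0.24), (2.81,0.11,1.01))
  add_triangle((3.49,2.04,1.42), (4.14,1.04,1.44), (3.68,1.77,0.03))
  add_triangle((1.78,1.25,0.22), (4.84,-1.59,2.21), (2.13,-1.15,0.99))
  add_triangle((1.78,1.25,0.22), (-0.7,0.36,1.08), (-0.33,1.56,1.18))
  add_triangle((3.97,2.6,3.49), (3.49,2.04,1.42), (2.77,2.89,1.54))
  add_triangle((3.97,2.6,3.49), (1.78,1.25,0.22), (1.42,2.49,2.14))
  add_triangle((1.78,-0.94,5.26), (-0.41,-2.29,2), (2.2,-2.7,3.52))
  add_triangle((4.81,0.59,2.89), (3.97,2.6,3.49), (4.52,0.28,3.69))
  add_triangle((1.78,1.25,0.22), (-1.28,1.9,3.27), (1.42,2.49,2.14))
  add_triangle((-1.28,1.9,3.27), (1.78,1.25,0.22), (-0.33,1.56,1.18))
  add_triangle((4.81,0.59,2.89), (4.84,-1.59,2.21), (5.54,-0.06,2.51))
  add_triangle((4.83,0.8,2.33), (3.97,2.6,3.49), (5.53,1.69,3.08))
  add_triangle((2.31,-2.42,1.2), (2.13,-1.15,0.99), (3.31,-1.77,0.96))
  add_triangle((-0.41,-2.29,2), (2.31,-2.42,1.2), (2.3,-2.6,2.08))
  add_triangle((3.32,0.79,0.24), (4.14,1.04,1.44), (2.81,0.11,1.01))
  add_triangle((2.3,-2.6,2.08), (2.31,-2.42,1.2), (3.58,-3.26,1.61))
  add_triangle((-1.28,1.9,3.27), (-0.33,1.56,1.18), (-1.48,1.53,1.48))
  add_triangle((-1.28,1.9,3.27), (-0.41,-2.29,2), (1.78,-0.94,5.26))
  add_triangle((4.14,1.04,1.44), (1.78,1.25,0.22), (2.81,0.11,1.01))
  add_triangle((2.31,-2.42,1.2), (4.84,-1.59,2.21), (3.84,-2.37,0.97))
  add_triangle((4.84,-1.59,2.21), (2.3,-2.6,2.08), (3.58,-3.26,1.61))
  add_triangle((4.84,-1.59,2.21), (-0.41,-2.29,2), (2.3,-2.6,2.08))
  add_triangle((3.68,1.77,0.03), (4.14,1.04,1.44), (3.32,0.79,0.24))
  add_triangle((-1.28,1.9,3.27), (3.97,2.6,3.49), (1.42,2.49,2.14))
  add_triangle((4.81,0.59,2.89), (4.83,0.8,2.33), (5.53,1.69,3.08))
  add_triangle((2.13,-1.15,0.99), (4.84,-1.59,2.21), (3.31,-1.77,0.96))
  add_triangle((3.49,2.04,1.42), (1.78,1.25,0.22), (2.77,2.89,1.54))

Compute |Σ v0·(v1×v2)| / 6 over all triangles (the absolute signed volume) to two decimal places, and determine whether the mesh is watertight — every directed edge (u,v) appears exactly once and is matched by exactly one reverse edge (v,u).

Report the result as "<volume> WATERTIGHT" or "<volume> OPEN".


65.74 WATERTIGHT

Per-triangle v0·(v1×v2)/6:
  t1: +0.5760
  t2: +1.3203
  t3: -0.7994
  t4: +5.4070
  t5: +1.3069
  t6: -0.2146
  t7: +1.2948
  t8: +0.0346
  t9: +1.4650
  t10: +1.4314
  t11: +0.4753
  t12: +5.8202
  t13: +1.8591
  t14: +5.7272
  t15: -1.1780
  t16: +0.4811
  t17: +6.3725
  t18: -0.1531
  t19: +0.8188
  t20: -0.1905
  t21: -1.2109
  t22: -0.9074
  t23: +1.1083
  t24: +0.2326
  t25: -2.7334
  t26: +0.2906
  t27: +12.8190
  t28: -0.3972
  t29: +1.1236
  t30: +0.1895
  t31: -0.3117
  t32: +1.3187
  t33: +1.4378
  t34: +3.6823
  t35: +1.8933
  t36: +0.1129
  t37: +0.8086
  t38: +1.0192
  t39: -0.3366
  t40: -0.2401
  t41: +0.7645
  t42: +0.3771
  t43: +0.1488
  t44: +0.4774
  t45: +6.4104
  t46: -0.1460
  t47: -1.1796
  t48: +1.7678
  t49: +1.2400
  t50: +0.5717
  t51: +2.9212
  t52: +0.4236
  t53: -0.2099
  t54: +0.4231
Σ = +65.7440 → |volume| = 65.74

Directed edges: 162 total, each appears once with its reverse present → watertight.
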